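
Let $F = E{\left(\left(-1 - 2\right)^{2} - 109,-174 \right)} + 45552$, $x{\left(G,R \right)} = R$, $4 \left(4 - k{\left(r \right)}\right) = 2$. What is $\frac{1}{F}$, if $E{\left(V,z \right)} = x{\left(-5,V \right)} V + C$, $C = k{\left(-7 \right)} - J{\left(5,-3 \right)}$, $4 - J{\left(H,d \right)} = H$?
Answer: $\frac{2}{111113} \approx 1.8 \cdot 10^{-5}$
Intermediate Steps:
$J{\left(H,d \right)} = 4 - H$
$k{\left(r \right)} = \frac{7}{2}$ ($k{\left(r \right)} = 4 - \frac{1}{2} = \frac{7}{2}$)
$C = \frac{9}{2}$ ($C = \frac{7}{2} - \left(4 - 5\right) = \frac{7}{2} - -1 = \frac{7}{2} + 1 = \frac{9}{2} \approx 4.5$)
$E{\left(V,z \right)} = \frac{9}{2} + V^{2}$ ($E{\left(V,z \right)} = V V + \frac{9}{2} = V^{2} + \frac{9}{2} = \frac{9}{2} + V^{2}$)
$F = \frac{111113}{2}$ ($F = \left(\frac{9}{2} + \left(\left(-1 - 2\right)^{2} - 109\right)^{2}\right) + 45552 = \left(\frac{9}{2} + \left(\left(-3\right)^{2} - 109\right)^{2}\right) + 45552 = \left(\frac{9}{2} + \left(9 - 109\right)^{2}\right) + 45552 = \left(\frac{9}{2} + \left(-100\right)^{2}\right) + 45552 = \left(\frac{9}{2} + 10000\right) + 45552 = \frac{20009}{2} + 45552 = \frac{111113}{2} \approx 55557.0$)
$\frac{1}{F} = \frac{1}{\frac{111113}{2}} = \frac{2}{111113}$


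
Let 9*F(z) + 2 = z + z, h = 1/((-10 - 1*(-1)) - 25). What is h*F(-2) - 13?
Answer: -662/51 ≈ -12.980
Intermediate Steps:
h = -1/34 (h = 1/((-10 + 1) - 25) = 1/(-9 - 25) = 1/(-34) = -1/34 ≈ -0.029412)
F(z) = -2/9 + 2*z/9 (F(z) = -2/9 + (z + z)/9 = -2/9 + (2*z)/9 = -2/9 + 2*z/9)
h*F(-2) - 13 = -(-2/9 + (2/9)*(-2))/34 - 13 = -(-2/9 - 4/9)/34 - 13 = -1/34*(-2/3) - 13 = 1/51 - 13 = -662/51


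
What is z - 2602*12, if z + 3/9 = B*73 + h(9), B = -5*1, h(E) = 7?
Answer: -94747/3 ≈ -31582.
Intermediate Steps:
B = -5
z = -1075/3 (z = -⅓ + (-5*73 + 7) = -⅓ + (-365 + 7) = -⅓ - 358 = -1075/3 ≈ -358.33)
z - 2602*12 = -1075/3 - 2602*12 = -1075/3 - 31224 = -94747/3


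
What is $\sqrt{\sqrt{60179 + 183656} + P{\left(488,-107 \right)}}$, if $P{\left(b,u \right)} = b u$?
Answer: $\sqrt{-52216 + \sqrt{243835}} \approx 227.43 i$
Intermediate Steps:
$\sqrt{\sqrt{60179 + 183656} + P{\left(488,-107 \right)}} = \sqrt{\sqrt{60179 + 183656} + 488 \left(-107\right)} = \sqrt{\sqrt{243835} - 52216} = \sqrt{-52216 + \sqrt{243835}}$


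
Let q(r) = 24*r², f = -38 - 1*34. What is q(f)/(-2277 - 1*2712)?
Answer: -41472/1663 ≈ -24.938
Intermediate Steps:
f = -72 (f = -38 - 34 = -72)
q(f)/(-2277 - 1*2712) = (24*(-72)²)/(-2277 - 1*2712) = (24*5184)/(-2277 - 2712) = 124416/(-4989) = 124416*(-1/4989) = -41472/1663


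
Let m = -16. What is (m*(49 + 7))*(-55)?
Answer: 49280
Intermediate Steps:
(m*(49 + 7))*(-55) = -16*(49 + 7)*(-55) = -16*56*(-55) = -896*(-55) = 49280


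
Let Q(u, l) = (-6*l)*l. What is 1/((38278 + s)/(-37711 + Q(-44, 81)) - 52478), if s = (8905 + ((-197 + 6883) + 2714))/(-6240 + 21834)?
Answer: -1201938738/63075938018201 ≈ -1.9055e-5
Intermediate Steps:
s = 18305/15594 (s = (8905 + (6686 + 2714))/15594 = (8905 + 9400)*(1/15594) = 18305*(1/15594) = 18305/15594 ≈ 1.1738)
Q(u, l) = -6*l**2
1/((38278 + s)/(-37711 + Q(-44, 81)) - 52478) = 1/((38278 + 18305/15594)/(-37711 - 6*81**2) - 52478) = 1/(596925437/(15594*(-37711 - 6*6561)) - 52478) = 1/(596925437/(15594*(-37711 - 39366)) - 52478) = 1/((596925437/15594)/(-77077) - 52478) = 1/((596925437/15594)*(-1/77077) - 52478) = 1/(-596925437/1201938738 - 52478) = 1/(-63075938018201/1201938738) = -1201938738/63075938018201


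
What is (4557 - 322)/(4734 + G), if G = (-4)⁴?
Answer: 847/998 ≈ 0.84870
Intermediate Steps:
G = 256
(4557 - 322)/(4734 + G) = (4557 - 322)/(4734 + 256) = 4235/4990 = 4235*(1/4990) = 847/998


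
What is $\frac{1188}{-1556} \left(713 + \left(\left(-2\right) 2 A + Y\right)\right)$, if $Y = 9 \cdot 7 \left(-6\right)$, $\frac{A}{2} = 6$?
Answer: $- \frac{85239}{389} \approx -219.12$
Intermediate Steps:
$A = 12$ ($A = 2 \cdot 6 = 12$)
$Y = -378$ ($Y = 63 \left(-6\right) = -378$)
$\frac{1188}{-1556} \left(713 + \left(\left(-2\right) 2 A + Y\right)\right) = \frac{1188}{-1556} \left(713 - \left(378 - \left(-2\right) 2 \cdot 12\right)\right) = 1188 \left(- \frac{1}{1556}\right) \left(713 - 426\right) = - \frac{297 \left(713 - 426\right)}{389} = \left(- \frac{297}{389}\right) 287 = - \frac{85239}{389}$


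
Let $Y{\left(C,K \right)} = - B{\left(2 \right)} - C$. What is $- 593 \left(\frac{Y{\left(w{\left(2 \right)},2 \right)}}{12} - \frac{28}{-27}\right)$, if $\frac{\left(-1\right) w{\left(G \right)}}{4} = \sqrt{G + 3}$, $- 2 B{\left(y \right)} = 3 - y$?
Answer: $- \frac{138169}{216} - \frac{593 \sqrt{5}}{3} \approx -1081.7$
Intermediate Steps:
$B{\left(y \right)} = - \frac{3}{2} + \frac{y}{2}$ ($B{\left(y \right)} = - \frac{3 - y}{2} = - \frac{3}{2} + \frac{y}{2}$)
$w{\left(G \right)} = - 4 \sqrt{3 + G}$ ($w{\left(G \right)} = - 4 \sqrt{G + 3} = - 4 \sqrt{3 + G}$)
$Y{\left(C,K \right)} = \frac{1}{2} - C$ ($Y{\left(C,K \right)} = - (- \frac{3}{2} + \frac{1}{2} \cdot 2) - C = - (- \frac{3}{2} + 1) - C = \left(-1\right) \left(- \frac{1}{2}\right) - C = \frac{1}{2} - C$)
$- 593 \left(\frac{Y{\left(w{\left(2 \right)},2 \right)}}{12} - \frac{28}{-27}\right) = - 593 \left(\frac{\frac{1}{2} - - 4 \sqrt{3 + 2}}{12} - \frac{28}{-27}\right) = - 593 \left(\left(\frac{1}{2} - - 4 \sqrt{5}\right) \frac{1}{12} - - \frac{28}{27}\right) = - 593 \left(\left(\frac{1}{2} + 4 \sqrt{5}\right) \frac{1}{12} + \frac{28}{27}\right) = - 593 \left(\left(\frac{1}{24} + \frac{\sqrt{5}}{3}\right) + \frac{28}{27}\right) = - 593 \left(\frac{233}{216} + \frac{\sqrt{5}}{3}\right) = - \frac{138169}{216} - \frac{593 \sqrt{5}}{3}$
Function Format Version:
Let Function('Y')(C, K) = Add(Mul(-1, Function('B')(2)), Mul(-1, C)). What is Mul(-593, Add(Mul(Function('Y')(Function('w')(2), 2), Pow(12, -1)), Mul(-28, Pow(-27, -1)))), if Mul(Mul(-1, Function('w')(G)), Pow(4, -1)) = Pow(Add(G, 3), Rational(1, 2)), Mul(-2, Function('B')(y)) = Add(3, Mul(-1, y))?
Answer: Add(Rational(-138169, 216), Mul(Rational(-593, 3), Pow(5, Rational(1, 2)))) ≈ -1081.7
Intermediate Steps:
Function('B')(y) = Add(Rational(-3, 2), Mul(Rational(1, 2), y)) (Function('B')(y) = Mul(Rational(-1, 2), Add(3, Mul(-1, y))) = Add(Rational(-3, 2), Mul(Rational(1, 2), y)))
Function('w')(G) = Mul(-4, Pow(Add(3, G), Rational(1, 2))) (Function('w')(G) = Mul(-4, Pow(Add(G, 3), Rational(1, 2))) = Mul(-4, Pow(Add(3, G), Rational(1, 2))))
Function('Y')(C, K) = Add(Rational(1, 2), Mul(-1, C)) (Function('Y')(C, K) = Add(Mul(-1, Add(Rational(-3, 2), Mul(Rational(1, 2), 2))), Mul(-1, C)) = Add(Mul(-1, Add(Rational(-3, 2), 1)), Mul(-1, C)) = Add(Mul(-1, Rational(-1, 2)), Mul(-1, C)) = Add(Rational(1, 2), Mul(-1, C)))
Mul(-593, Add(Mul(Function('Y')(Function('w')(2), 2), Pow(12, -1)), Mul(-28, Pow(-27, -1)))) = Mul(-593, Add(Mul(Add(Rational(1, 2), Mul(-1, Mul(-4, Pow(Add(3, 2), Rational(1, 2))))), Pow(12, -1)), Mul(-28, Pow(-27, -1)))) = Mul(-593, Add(Mul(Add(Rational(1, 2), Mul(-1, Mul(-4, Pow(5, Rational(1, 2))))), Rational(1, 12)), Mul(-28, Rational(-1, 27)))) = Mul(-593, Add(Mul(Add(Rational(1, 2), Mul(4, Pow(5, Rational(1, 2)))), Rational(1, 12)), Rational(28, 27))) = Mul(-593, Add(Add(Rational(1, 24), Mul(Rational(1, 3), Pow(5, Rational(1, 2)))), Rational(28, 27))) = Mul(-593, Add(Rational(233, 216), Mul(Rational(1, 3), Pow(5, Rational(1, 2))))) = Add(Rational(-138169, 216), Mul(Rational(-593, 3), Pow(5, Rational(1, 2))))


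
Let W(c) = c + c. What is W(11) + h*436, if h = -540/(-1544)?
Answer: 33676/193 ≈ 174.49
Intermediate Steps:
h = 135/386 (h = -540*(-1/1544) = 135/386 ≈ 0.34974)
W(c) = 2*c
W(11) + h*436 = 2*11 + (135/386)*436 = 22 + 29430/193 = 33676/193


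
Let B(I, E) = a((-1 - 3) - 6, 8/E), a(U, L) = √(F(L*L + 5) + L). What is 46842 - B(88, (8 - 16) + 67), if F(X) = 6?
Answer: 46842 - √21358/59 ≈ 46840.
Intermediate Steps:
a(U, L) = √(6 + L)
B(I, E) = √(6 + 8/E)
46842 - B(88, (8 - 16) + 67) = 46842 - √(6 + 8/((8 - 16) + 67)) = 46842 - √(6 + 8/(-8 + 67)) = 46842 - √(6 + 8/59) = 46842 - √(362/59) = 46842 - √21358/59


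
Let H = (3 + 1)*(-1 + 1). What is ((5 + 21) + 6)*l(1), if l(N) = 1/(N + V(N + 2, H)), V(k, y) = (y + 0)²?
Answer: 32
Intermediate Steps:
H = 0 (H = 4*0 = 0)
V(k, y) = y²
l(N) = 1/N (l(N) = 1/(N + 0²) = 1/(N + 0) = 1/N)
((5 + 21) + 6)*l(1) = ((5 + 21) + 6)/1 = (26 + 6)*1 = 32*1 = 32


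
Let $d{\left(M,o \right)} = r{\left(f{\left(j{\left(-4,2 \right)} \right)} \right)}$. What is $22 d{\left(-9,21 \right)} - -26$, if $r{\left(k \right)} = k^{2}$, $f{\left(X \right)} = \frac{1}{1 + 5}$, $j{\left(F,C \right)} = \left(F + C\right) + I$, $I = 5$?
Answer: $\frac{479}{18} \approx 26.611$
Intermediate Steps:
$j{\left(F,C \right)} = 5 + C + F$ ($j{\left(F,C \right)} = \left(F + C\right) + 5 = \left(C + F\right) + 5 = 5 + C + F$)
$f{\left(X \right)} = \frac{1}{6}$
$d{\left(M,o \right)} = \frac{1}{36}$ ($d{\left(M,o \right)} = \left(\frac{1}{6}\right)^{2} = \frac{1}{36}$)
$22 d{\left(-9,21 \right)} - -26 = 22 \cdot \frac{1}{36} - -26 = \frac{11}{18} + 26 = \frac{479}{18}$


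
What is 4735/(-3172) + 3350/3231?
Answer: -4672585/10248732 ≈ -0.45592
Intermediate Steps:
4735/(-3172) + 3350/3231 = 4735*(-1/3172) + 3350*(1/3231) = -4735/3172 + 3350/3231 = -4672585/10248732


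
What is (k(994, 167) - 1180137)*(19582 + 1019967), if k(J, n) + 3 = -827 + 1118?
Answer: -1226510848101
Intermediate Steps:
k(J, n) = 288 (k(J, n) = -3 + (-827 + 1118) = -3 + 291 = 288)
(k(994, 167) - 1180137)*(19582 + 1019967) = (288 - 1180137)*(19582 + 1019967) = -1179849*1039549 = -1226510848101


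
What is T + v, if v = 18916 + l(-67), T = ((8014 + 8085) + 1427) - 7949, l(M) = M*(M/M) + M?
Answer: 28359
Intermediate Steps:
l(M) = 2*M (l(M) = M*1 + M = M + M = 2*M)
T = 9577 (T = (16099 + 1427) - 7949 = 17526 - 7949 = 9577)
v = 18782 (v = 18916 + 2*(-67) = 18916 - 134 = 18782)
T + v = 9577 + 18782 = 28359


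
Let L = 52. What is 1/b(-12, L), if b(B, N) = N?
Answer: 1/52 ≈ 0.019231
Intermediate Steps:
1/b(-12, L) = 1/52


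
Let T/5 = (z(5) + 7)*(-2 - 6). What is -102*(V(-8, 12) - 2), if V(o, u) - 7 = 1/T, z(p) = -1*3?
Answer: -40749/80 ≈ -509.36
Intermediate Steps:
z(p) = -3
T = -160 (T = 5*((-3 + 7)*(-2 - 6)) = 5*(4*(-8)) = 5*(-32) = -160)
V(o, u) = 1119/160 (V(o, u) = 7 + 1/(-160) = 7 - 1/160 = 1119/160)
-102*(V(-8, 12) - 2) = -102*(1119/160 - 2) = -102*799/160 = -40749/80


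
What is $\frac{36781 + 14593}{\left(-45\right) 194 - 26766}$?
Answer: $- \frac{1511}{1044} \approx -1.4473$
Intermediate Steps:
$\frac{36781 + 14593}{\left(-45\right) 194 - 26766} = \frac{51374}{-8730 - 26766} = \frac{51374}{-35496} = 51374 \left(- \frac{1}{35496}\right) = - \frac{1511}{1044}$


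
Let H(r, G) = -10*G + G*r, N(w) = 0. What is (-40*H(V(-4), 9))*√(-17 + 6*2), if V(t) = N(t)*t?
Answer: 3600*I*√5 ≈ 8049.8*I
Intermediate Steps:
V(t) = 0 (V(t) = 0*t = 0)
(-40*H(V(-4), 9))*√(-17 + 6*2) = (-360*(-10 + 0))*√(-17 + 6*2) = (-360*(-10))*√(-17 + 12) = (-40*(-90))*√(-5) = 3600*(I*√5) = 3600*I*√5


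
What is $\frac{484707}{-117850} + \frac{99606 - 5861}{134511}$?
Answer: $- \frac{54150575027}{15852121350} \approx -3.416$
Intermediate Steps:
$\frac{484707}{-117850} + \frac{99606 - 5861}{134511} = 484707 \left(- \frac{1}{117850}\right) + \left(99606 - 5861\right) \frac{1}{134511} = - \frac{484707}{117850} + 93745 \cdot \frac{1}{134511} = - \frac{484707}{117850} + \frac{93745}{134511} = - \frac{54150575027}{15852121350}$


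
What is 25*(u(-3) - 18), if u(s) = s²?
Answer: -225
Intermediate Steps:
25*(u(-3) - 18) = 25*((-3)² - 18) = 25*(9 - 18) = 25*(-9) = -225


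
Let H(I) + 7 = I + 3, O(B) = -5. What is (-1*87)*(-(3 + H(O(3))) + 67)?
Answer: -6351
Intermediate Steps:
H(I) = -4 + I (H(I) = -7 + (I + 3) = -7 + (3 + I) = -4 + I)
(-1*87)*(-(3 + H(O(3))) + 67) = (-1*87)*(-(3 + (-4 - 5)) + 67) = -87*(-(3 - 9) + 67) = -87*(-1*(-6) + 67) = -87*(6 + 67) = -87*73 = -6351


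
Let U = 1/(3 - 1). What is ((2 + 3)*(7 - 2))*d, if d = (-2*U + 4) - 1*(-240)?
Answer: 6075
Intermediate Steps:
U = 1/2 ≈ 0.50000
d = 243 (d = (-2*1/2 + 4) - 1*(-240) = (-1 + 4) + 240 = 3 + 240 = 243)
((2 + 3)*(7 - 2))*d = ((2 + 3)*(7 - 2))*243 = (5*5)*243 = 25*243 = 6075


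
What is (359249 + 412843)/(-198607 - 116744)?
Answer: -85788/35039 ≈ -2.4484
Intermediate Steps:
(359249 + 412843)/(-198607 - 116744) = 772092/(-315351) = 772092*(-1/315351) = -85788/35039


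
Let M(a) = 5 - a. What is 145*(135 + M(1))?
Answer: 20155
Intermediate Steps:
145*(135 + M(1)) = 145*(135 + (5 - 1*1)) = 145*(135 + (5 - 1)) = 145*(135 + 4) = 145*139 = 20155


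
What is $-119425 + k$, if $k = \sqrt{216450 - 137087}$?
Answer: $-119425 + \sqrt{79363} \approx -1.1914 \cdot 10^{5}$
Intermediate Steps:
$k = \sqrt{79363} \approx 281.71$
$-119425 + k = -119425 + \sqrt{79363}$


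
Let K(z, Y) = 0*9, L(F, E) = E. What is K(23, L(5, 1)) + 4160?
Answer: 4160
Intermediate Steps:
K(z, Y) = 0
K(23, L(5, 1)) + 4160 = 0 + 4160 = 4160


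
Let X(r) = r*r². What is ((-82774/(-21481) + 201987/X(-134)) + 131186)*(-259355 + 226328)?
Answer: -223943254485914660751/51685520024 ≈ -4.3328e+9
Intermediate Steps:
X(r) = r³
((-82774/(-21481) + 201987/X(-134)) + 131186)*(-259355 + 226328) = ((-82774/(-21481) + 201987/((-134)³)) + 131186)*(-259355 + 226328) = ((-82774*(-1/21481) + 201987/(-2406104)) + 131186)*(-33027) = ((82774/21481 + 201987*(-1/2406104)) + 131186)*(-33027) = ((82774/21481 - 201987/2406104) + 131186)*(-33027) = (194823969749/51685520024 + 131186)*(-33027) = (6780611453838213/51685520024)*(-33027) = -223943254485914660751/51685520024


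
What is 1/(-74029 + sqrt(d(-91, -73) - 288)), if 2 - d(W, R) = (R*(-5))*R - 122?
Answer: -74029/5480266360 - sqrt(26481)/5480266360 ≈ -1.3538e-5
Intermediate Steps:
d(W, R) = 124 + 5*R**2 (d(W, R) = 2 - ((R*(-5))*R - 122) = 2 - ((-5*R)*R - 122) = 2 - (-5*R**2 - 122) = 2 - (-122 - 5*R**2) = 2 + (122 + 5*R**2) = 124 + 5*R**2)
1/(-74029 + sqrt(d(-91, -73) - 288)) = 1/(-74029 + sqrt((124 + 5*(-73)**2) - 288)) = 1/(-74029 + sqrt((124 + 5*5329) - 288)) = 1/(-74029 + sqrt((124 + 26645) - 288)) = 1/(-74029 + sqrt(26769 - 288)) = 1/(-74029 + sqrt(26481))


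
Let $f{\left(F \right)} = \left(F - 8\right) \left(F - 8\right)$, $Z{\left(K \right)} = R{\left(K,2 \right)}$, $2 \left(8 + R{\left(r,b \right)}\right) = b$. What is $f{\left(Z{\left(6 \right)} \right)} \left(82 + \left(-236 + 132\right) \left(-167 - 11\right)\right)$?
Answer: $4183650$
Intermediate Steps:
$R{\left(r,b \right)} = -8 + \frac{b}{2}$
$Z{\left(K \right)} = -7$ ($Z{\left(K \right)} = -8 + \frac{1}{2} \cdot 2 = -8 + 1 = -7$)
$f{\left(F \right)} = \left(-8 + F\right)^{2}$ ($f{\left(F \right)} = \left(-8 + F\right) \left(-8 + F\right) = \left(-8 + F\right)^{2}$)
$f{\left(Z{\left(6 \right)} \right)} \left(82 + \left(-236 + 132\right) \left(-167 - 11\right)\right) = \left(-8 - 7\right)^{2} \left(82 + \left(-236 + 132\right) \left(-167 - 11\right)\right) = \left(-15\right)^{2} \left(82 - -18512\right) = 225 \left(82 + 18512\right) = 225 \cdot 18594 = 4183650$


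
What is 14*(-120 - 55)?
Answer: -2450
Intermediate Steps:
14*(-120 - 55) = 14*(-175) = -2450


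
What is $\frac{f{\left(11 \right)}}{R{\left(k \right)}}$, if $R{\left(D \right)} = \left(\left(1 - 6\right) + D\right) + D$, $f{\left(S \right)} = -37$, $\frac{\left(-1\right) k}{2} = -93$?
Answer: $- \frac{37}{367} \approx -0.10082$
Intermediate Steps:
$k = 186$ ($k = \left(-2\right) \left(-93\right) = 186$)
$R{\left(D \right)} = -5 + 2 D$ ($R{\left(D \right)} = \left(-5 + D\right) + D = -5 + 2 D$)
$\frac{f{\left(11 \right)}}{R{\left(k \right)}} = - \frac{37}{-5 + 2 \cdot 186} = - \frac{37}{-5 + 372} = - \frac{37}{367}$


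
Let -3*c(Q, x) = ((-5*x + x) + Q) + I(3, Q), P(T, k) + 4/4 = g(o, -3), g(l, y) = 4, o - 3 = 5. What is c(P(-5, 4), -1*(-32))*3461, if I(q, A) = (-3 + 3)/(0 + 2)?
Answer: 432625/3 ≈ 1.4421e+5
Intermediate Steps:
o = 8 (o = 3 + 5 = 8)
P(T, k) = 3 (P(T, k) = -1 + 4 = 3)
I(q, A) = 0 (I(q, A) = 0/2 = 0*(1/2) = 0)
c(Q, x) = -Q/3 + 4*x/3 (c(Q, x) = -(((-5*x + x) + Q) + 0)/3 = -((-4*x + Q) + 0)/3 = -((Q - 4*x) + 0)/3 = -(Q - 4*x)/3 = -Q/3 + 4*x/3)
c(P(-5, 4), -1*(-32))*3461 = (-1/3*3 + 4*(-1*(-32))/3)*3461 = (-1 + (4/3)*32)*3461 = (-1 + 128/3)*3461 = (125/3)*3461 = 432625/3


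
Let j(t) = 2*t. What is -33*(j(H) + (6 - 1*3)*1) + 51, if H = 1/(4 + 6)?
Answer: -273/5 ≈ -54.600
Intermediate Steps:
H = 1/10 ≈ 0.10000
-33*(j(H) + (6 - 1*3)*1) + 51 = -33*(2*(1/10) + (6 - 1*3)*1) + 51 = -33*(1/5 + (6 - 3)*1) + 51 = -33*(1/5 + 3*1) + 51 = -33*(1/5 + 3) + 51 = -33*16/5 + 51 = -528/5 + 51 = -273/5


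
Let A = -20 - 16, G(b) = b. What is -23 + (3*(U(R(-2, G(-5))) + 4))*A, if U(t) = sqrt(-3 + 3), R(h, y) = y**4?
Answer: -455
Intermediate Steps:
U(t) = 0 (U(t) = sqrt(0) = 0)
A = -36
-23 + (3*(U(R(-2, G(-5))) + 4))*A = -23 + (3*(0 + 4))*(-36) = -23 + (3*4)*(-36) = -23 + 12*(-36) = -23 - 432 = -455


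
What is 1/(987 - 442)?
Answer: 1/545 ≈ 0.0018349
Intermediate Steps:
1/(987 - 442) = 1/545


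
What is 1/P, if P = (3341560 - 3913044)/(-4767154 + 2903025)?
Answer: 1864129/571484 ≈ 3.2619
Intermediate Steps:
P = 571484/1864129 (P = -571484/(-1864129) = -571484*(-1/1864129) = 571484/1864129 ≈ 0.30657)
1/P = 1/(571484/1864129) = 1864129/571484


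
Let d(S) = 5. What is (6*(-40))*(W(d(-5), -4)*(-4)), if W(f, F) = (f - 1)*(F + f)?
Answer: 3840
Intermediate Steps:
W(f, F) = (-1 + f)*(F + f)
(6*(-40))*(W(d(-5), -4)*(-4)) = (6*(-40))*((5² - 1*(-4) - 1*5 - 4*5)*(-4)) = -240*(25 + 4 - 5 - 20)*(-4) = -960*(-4) = -240*(-16) = 3840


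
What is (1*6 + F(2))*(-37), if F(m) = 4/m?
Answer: -296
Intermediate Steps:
(1*6 + F(2))*(-37) = (1*6 + 4/2)*(-37) = (6 + 4*(½))*(-37) = (6 + 2)*(-37) = 8*(-37) = -296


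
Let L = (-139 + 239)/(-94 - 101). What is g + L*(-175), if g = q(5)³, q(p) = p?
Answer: 8375/39 ≈ 214.74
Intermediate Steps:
L = -20/39 (L = 100/(-195) = 100*(-1/195) = -20/39 ≈ -0.51282)
g = 125 (g = 5³ = 125)
g + L*(-175) = 125 - 20/39*(-175) = 125 + 3500/39 = 8375/39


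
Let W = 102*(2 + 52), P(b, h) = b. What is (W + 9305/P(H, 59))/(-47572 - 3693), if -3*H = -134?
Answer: -765987/6869510 ≈ -0.11151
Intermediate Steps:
H = 134/3 (H = -⅓*(-134) = 134/3 ≈ 44.667)
W = 5508 (W = 102*54 = 5508)
(W + 9305/P(H, 59))/(-47572 - 3693) = (5508 + 9305/(134/3))/(-47572 - 3693) = (5508 + 9305*(3/134))/(-51265) = (5508 + 27915/134)*(-1/51265) = (765987/134)*(-1/51265) = -765987/6869510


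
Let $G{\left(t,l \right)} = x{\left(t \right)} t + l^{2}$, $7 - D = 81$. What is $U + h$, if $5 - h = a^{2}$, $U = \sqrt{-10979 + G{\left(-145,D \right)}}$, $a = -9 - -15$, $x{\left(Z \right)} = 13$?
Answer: $-31 + 2 i \sqrt{1847} \approx -31.0 + 85.953 i$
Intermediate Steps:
$D = -74$ ($D = 7 - 81 = -74$)
$a = 6$ ($a = -9 + 15 = 6$)
$G{\left(t,l \right)} = l^{2} + 13 t$ ($G{\left(t,l \right)} = 13 t + l^{2} = l^{2} + 13 t$)
$U = 2 i \sqrt{1847}$ ($U = \sqrt{-10979 + \left(\left(-74\right)^{2} + 13 \left(-145\right)\right)} = \sqrt{-10979 + \left(5476 - 1885\right)} = \sqrt{-10979 + 3591} = \sqrt{-7388} = 2 i \sqrt{1847} \approx 85.953 i$)
$h = -31$ ($h = 5 - 6^{2} = 5 - 36 = -31$)
$U + h = 2 i \sqrt{1847} - 31 = -31 + 2 i \sqrt{1847}$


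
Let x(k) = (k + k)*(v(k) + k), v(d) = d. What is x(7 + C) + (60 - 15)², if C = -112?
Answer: 46125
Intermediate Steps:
x(k) = 4*k² (x(k) = (k + k)*(k + k) = (2*k)*(2*k) = 4*k²)
x(7 + C) + (60 - 15)² = 4*(7 - 112)² + (60 - 15)² = 4*(-105)² + 45² = 4*11025 + 2025 = 44100 + 2025 = 46125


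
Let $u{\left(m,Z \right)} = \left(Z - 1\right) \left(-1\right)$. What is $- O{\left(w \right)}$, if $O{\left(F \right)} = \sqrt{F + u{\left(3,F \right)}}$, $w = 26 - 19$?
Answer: $-1$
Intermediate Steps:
$u{\left(m,Z \right)} = 1 - Z$ ($u{\left(m,Z \right)} = \left(-1 + Z\right) \left(-1\right) = 1 - Z$)
$w = 7$ ($w = 26 - 19 = 7$)
$O{\left(F \right)} = 1$ ($O{\left(F \right)} = \sqrt{F - \left(-1 + F\right)} = \sqrt{1} = 1$)
$- O{\left(w \right)} = \left(-1\right) 1 = -1$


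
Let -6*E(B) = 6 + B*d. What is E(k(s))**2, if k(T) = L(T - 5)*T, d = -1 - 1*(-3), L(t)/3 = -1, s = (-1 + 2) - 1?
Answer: 1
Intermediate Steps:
s = 0 (s = 1 - 1 = 0)
L(t) = -3 (L(t) = 3*(-1) = -3)
d = 2 (d = -1 + 3 = 2)
k(T) = -3*T
E(B) = -1 - B/3 (E(B) = -(6 + B*2)/6 = -(6 + 2*B)/6 = -1 - B/3)
E(k(s))**2 = (-1 - (-1)*0)**2 = (-1 - 1/3*0)**2 = (-1 + 0)**2 = (-1)**2 = 1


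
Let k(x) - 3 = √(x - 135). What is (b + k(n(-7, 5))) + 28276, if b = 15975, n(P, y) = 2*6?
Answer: 44254 + I*√123 ≈ 44254.0 + 11.091*I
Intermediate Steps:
n(P, y) = 12
k(x) = 3 + √(-135 + x) (k(x) = 3 + √(x - 135) = 3 + √(-135 + x))
(b + k(n(-7, 5))) + 28276 = (15975 + (3 + √(-135 + 12))) + 28276 = (15975 + (3 + √(-123))) + 28276 = (15975 + (3 + I*√123)) + 28276 = (15978 + I*√123) + 28276 = 44254 + I*√123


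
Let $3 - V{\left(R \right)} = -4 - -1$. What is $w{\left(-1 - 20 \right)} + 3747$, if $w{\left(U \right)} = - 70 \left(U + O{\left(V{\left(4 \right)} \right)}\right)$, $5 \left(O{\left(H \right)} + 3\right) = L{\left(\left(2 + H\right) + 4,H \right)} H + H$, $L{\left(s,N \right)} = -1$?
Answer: $5427$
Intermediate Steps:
$V{\left(R \right)} = 6$ ($V{\left(R \right)} = 3 - \left(-4 - -1\right) = 3 - \left(-4 + 1\right) = 3 - -3 = 3 + 3 = 6$)
$O{\left(H \right)} = -3$ ($O{\left(H \right)} = -3 + \frac{- H + H}{5} = -3 + \frac{1}{5} \cdot 0 = -3 + 0 = -3$)
$w{\left(U \right)} = 210 - 70 U$ ($w{\left(U \right)} = - 70 \left(U - 3\right) = - 70 \left(-3 + U\right) = 210 - 70 U$)
$w{\left(-1 - 20 \right)} + 3747 = \left(210 - 70 \left(-1 - 20\right)\right) + 3747 = \left(210 - -1470\right) + 3747 = \left(210 + 1470\right) + 3747 = 1680 + 3747 = 5427$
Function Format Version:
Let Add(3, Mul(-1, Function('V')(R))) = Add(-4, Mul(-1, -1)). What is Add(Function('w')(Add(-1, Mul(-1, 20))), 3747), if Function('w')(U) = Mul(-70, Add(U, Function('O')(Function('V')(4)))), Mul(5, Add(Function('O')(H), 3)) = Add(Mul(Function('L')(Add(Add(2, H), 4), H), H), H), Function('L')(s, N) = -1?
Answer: 5427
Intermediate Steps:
Function('V')(R) = 6 (Function('V')(R) = Add(3, Mul(-1, Add(-4, Mul(-1, -1)))) = Add(3, Mul(-1, Add(-4, 1))) = Add(3, Mul(-1, -3)) = Add(3, 3) = 6)
Function('O')(H) = -3 (Function('O')(H) = Add(-3, Mul(Rational(1, 5), Add(Mul(-1, H), H))) = Add(-3, Mul(Rational(1, 5), 0)) = Add(-3, 0) = -3)
Function('w')(U) = Add(210, Mul(-70, U)) (Function('w')(U) = Mul(-70, Add(U, -3)) = Mul(-70, Add(-3, U)) = Add(210, Mul(-70, U)))
Add(Function('w')(Add(-1, Mul(-1, 20))), 3747) = Add(Add(210, Mul(-70, Add(-1, Mul(-1, 20)))), 3747) = Add(Add(210, Mul(-70, Add(-1, -20))), 3747) = Add(Add(210, Mul(-70, -21)), 3747) = Add(Add(210, 1470), 3747) = Add(1680, 3747) = 5427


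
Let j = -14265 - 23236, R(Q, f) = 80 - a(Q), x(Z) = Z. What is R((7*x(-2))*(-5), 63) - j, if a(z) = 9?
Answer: 37572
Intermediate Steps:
R(Q, f) = 71 (R(Q, f) = 80 - 1*9 = 80 - 9 = 71)
j = -37501
R((7*x(-2))*(-5), 63) - j = 71 - 1*(-37501) = 71 + 37501 = 37572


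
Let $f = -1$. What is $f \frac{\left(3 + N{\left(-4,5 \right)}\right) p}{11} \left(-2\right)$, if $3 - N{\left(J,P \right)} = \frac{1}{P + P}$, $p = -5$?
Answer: $- \frac{59}{11} \approx -5.3636$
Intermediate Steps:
$N{\left(J,P \right)} = 3 - \frac{1}{2 P}$ ($N{\left(J,P \right)} = 3 - \frac{1}{P + P} = 3 - \frac{1}{2 P}$)
$f \frac{\left(3 + N{\left(-4,5 \right)}\right) p}{11} \left(-2\right) = - \frac{\left(3 + \left(3 - \frac{1}{2 \cdot 5}\right)\right) \left(-5\right)}{11} \left(-2\right) = - \frac{\left(3 + \left(3 - \frac{1}{10}\right)\right) \left(-5\right)}{11} \left(-2\right) = - \frac{\left(3 + \frac{29}{10}\right) \left(-5\right)}{11} \left(-2\right) = - \frac{\frac{59}{10} \left(-5\right)}{11} \left(-2\right) = - \frac{-59}{2 \cdot 11} \left(-2\right) = \left(-1\right) \left(- \frac{59}{22}\right) \left(-2\right) = \frac{59}{22} \left(-2\right) = - \frac{59}{11}$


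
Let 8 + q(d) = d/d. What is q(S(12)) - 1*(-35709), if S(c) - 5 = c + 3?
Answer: 35702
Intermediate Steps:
S(c) = 8 + c (S(c) = 5 + (c + 3) = 5 + (3 + c) = 8 + c)
q(d) = -7 (q(d) = -8 + d/d = -8 + 1 = -7)
q(S(12)) - 1*(-35709) = -7 - 1*(-35709) = -7 + 35709 = 35702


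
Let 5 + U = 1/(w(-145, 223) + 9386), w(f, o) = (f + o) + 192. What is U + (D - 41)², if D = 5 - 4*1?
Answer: 15401321/9656 ≈ 1595.0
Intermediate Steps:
D = 1 (D = 5 - 4 = 1)
w(f, o) = 192 + f + o
U = -48279/9656 (U = -5 + 1/((192 - 145 + 223) + 9386) = -5 + 1/(270 + 9386) = -5 + 1/9656 = -48279/9656 ≈ -4.9999)
U + (D - 41)² = -48279/9656 + (1 - 41)² = -48279/9656 + (-40)² = -48279/9656 + 1600 = 15401321/9656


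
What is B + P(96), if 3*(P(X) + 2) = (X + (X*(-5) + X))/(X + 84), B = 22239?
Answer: 333547/15 ≈ 22236.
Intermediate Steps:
P(X) = -2 - X/(84 + X) (P(X) = -2 + ((X + (X*(-5) + X))/(X + 84))/3 = -2 + ((X + (-5*X + X))/(84 + X))/3 = -2 + ((X - 4*X)/(84 + X))/3 = -2 + ((-3*X)/(84 + X))/3 = -2 + (-3*X/(84 + X))/3 = -2 - X/(84 + X))
B + P(96) = 22239 + 3*(-56 - 1*96)/(84 + 96) = 22239 + 3*(-56 - 96)/180 = 22239 + 3*(1/180)*(-152) = 22239 - 38/15 = 333547/15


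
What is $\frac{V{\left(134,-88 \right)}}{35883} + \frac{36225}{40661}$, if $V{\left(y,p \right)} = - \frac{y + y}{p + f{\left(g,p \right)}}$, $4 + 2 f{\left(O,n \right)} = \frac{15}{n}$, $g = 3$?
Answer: $\frac{20611224755173}{23133058001865} \approx 0.89099$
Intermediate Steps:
$f{\left(O,n \right)} = -2 + \frac{15}{2 n}$ ($f{\left(O,n \right)} = -2 + \frac{15 \frac{1}{n}}{2} = -2 + \frac{15}{2 n}$)
$V{\left(y,p \right)} = - \frac{2 y}{-2 + p + \frac{15}{2 p}}$ ($V{\left(y,p \right)} = - \frac{y + y}{p - \left(2 - \frac{15}{2 p}\right)} = - \frac{2 y}{-2 + p + \frac{15}{2 p}}$)
$\frac{V{\left(134,-88 \right)}}{35883} + \frac{36225}{40661} = \frac{\left(-4\right) \left(-88\right) 134 \frac{1}{15 + 2 \left(-88\right) \left(-2 - 88\right)}}{35883} + \frac{36225}{40661} = \left(-4\right) \left(-88\right) 134 \frac{1}{15 + 2 \left(-88\right) \left(-90\right)} \frac{1}{35883} + 36225 \cdot \frac{1}{40661} = \left(-4\right) \left(-88\right) 134 \frac{1}{15 + 15840} \cdot \frac{1}{35883} + \frac{36225}{40661} = \left(-4\right) \left(-88\right) 134 \cdot \frac{1}{15855} \cdot \frac{1}{35883} + \frac{36225}{40661} = \frac{47168}{15855} \cdot \frac{1}{35883} + \frac{36225}{40661} = \frac{47168}{568924965} + \frac{36225}{40661} = \frac{20611224755173}{23133058001865}$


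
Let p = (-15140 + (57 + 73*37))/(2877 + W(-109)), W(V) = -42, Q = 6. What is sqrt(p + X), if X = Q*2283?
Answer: 2*sqrt(339687670)/315 ≈ 117.02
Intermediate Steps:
p = -12382/2835 (p = (-15140 + (57 + 73*37))/(2877 - 42) = (-15140 + (57 + 2701))/2835 = (-15140 + 2758)*(1/2835) = -12382*1/2835 = -12382/2835 ≈ -4.3675)
X = 13698 (X = 6*2283 = 13698)
sqrt(p + X) = sqrt(-12382/2835 + 13698) = sqrt(38821448/2835) = 2*sqrt(339687670)/315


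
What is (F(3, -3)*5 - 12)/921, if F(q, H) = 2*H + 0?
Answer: -14/307 ≈ -0.045603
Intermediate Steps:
F(q, H) = 2*H
(F(3, -3)*5 - 12)/921 = ((2*(-3))*5 - 12)/921 = (-6*5 - 12)*(1/921) = (-30 - 12)*(1/921) = -42*1/921 = -14/307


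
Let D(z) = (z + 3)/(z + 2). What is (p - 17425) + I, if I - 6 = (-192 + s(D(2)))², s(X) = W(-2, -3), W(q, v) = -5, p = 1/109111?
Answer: 2333884291/109111 ≈ 21390.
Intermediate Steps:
D(z) = (3 + z)/(2 + z)
p = 1/109111 ≈ 9.1650e-6
s(X) = -5
I = 38815 (I = 6 + (-192 - 5)² = 6 + (-197)² = 6 + 38809 = 38815)
(p - 17425) + I = (1/109111 - 17425) + 38815 = -1901259174/109111 + 38815 = 2333884291/109111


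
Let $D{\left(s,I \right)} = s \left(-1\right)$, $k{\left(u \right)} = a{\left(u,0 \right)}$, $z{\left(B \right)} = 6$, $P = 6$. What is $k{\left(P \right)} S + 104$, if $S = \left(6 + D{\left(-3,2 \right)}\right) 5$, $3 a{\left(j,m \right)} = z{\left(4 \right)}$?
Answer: $194$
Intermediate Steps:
$a{\left(j,m \right)} = 2$ ($a{\left(j,m \right)} = \frac{1}{3} \cdot 6 = 2$)
$k{\left(u \right)} = 2$
$D{\left(s,I \right)} = - s$
$S = 45$ ($S = \left(6 - -3\right) 5 = \left(6 + 3\right) 5 = 9 \cdot 5 = 45$)
$k{\left(P \right)} S + 104 = 2 \cdot 45 + 104 = 90 + 104 = 194$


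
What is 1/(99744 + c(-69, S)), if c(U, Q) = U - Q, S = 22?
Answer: 1/99653 ≈ 1.0035e-5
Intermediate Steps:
1/(99744 + c(-69, S)) = 1/(99744 + (-69 - 1*22)) = 1/(99744 + (-69 - 22)) = 1/(99744 - 91) = 1/99653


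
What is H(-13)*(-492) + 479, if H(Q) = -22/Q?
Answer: -4597/13 ≈ -353.62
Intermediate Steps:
H(-13)*(-492) + 479 = -22/(-13)*(-492) + 479 = -22*(-1/13)*(-492) + 479 = (22/13)*(-492) + 479 = -10824/13 + 479 = -4597/13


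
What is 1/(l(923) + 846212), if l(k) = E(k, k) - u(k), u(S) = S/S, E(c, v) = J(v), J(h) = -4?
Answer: 1/846207 ≈ 1.1817e-6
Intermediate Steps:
E(c, v) = -4
u(S) = 1
l(k) = -5 (l(k) = -4 - 1*1 = -4 - 1 = -5)
1/(l(923) + 846212) = 1/(-5 + 846212) = 1/846207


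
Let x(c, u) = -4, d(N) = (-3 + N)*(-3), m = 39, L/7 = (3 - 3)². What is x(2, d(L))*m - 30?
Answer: -186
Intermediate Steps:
L = 0 (L = 7*(3 - 3)² = 7*0² = 7*0 = 0)
d(N) = 9 - 3*N
x(2, d(L))*m - 30 = -4*39 - 30 = -156 - 30 = -186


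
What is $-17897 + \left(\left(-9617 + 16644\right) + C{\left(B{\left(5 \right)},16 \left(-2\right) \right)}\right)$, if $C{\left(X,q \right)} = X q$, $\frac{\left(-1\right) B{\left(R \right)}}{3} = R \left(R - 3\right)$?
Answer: $-9910$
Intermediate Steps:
$B{\left(R \right)} = - 3 R \left(-3 + R\right)$ ($B{\left(R \right)} = - 3 R \left(R - 3\right) = - 3 R \left(-3 + R\right)$)
$-17897 + \left(\left(-9617 + 16644\right) + C{\left(B{\left(5 \right)},16 \left(-2\right) \right)}\right) = -17897 + \left(\left(-9617 + 16644\right) + 3 \cdot 5 \left(3 - 5\right) 16 \left(-2\right)\right) = -17897 + \left(7027 + 3 \cdot 5 \left(3 - 5\right) \left(-32\right)\right) = -17897 + \left(7027 + 3 \cdot 5 \left(-2\right) \left(-32\right)\right) = -17897 + \left(7027 - -960\right) = -17897 + \left(7027 + 960\right) = -17897 + 7987 = -9910$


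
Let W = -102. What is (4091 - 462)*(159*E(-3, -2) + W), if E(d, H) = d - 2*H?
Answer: 206853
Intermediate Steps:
(4091 - 462)*(159*E(-3, -2) + W) = (4091 - 462)*(159*(-3 - 2*(-2)) - 102) = 3629*(159*(-3 + 4) - 102) = 3629*(159*1 - 102) = 3629*(159 - 102) = 3629*57 = 206853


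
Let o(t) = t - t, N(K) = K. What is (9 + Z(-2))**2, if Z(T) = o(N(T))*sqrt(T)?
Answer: 81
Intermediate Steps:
o(t) = 0
Z(T) = 0 (Z(T) = 0*sqrt(T) = 0)
(9 + Z(-2))**2 = (9 + 0)**2 = 9**2 = 81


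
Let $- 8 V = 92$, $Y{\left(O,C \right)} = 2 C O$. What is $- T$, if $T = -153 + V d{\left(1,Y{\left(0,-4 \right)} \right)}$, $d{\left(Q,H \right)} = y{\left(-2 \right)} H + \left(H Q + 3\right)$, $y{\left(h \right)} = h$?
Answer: $\frac{375}{2} \approx 187.5$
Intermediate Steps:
$Y{\left(O,C \right)} = 2 C O$
$V = - \frac{23}{2}$ ($V = \left(- \frac{1}{8}\right) 92 = - \frac{23}{2} \approx -11.5$)
$d{\left(Q,H \right)} = 3 - 2 H + H Q$ ($d{\left(Q,H \right)} = - 2 H + \left(H Q + 3\right) = - 2 H + \left(3 + H Q\right) = 3 - 2 H + H Q$)
$T = - \frac{375}{2}$ ($T = -153 - \frac{23 \left(3 - 2 \cdot 2 \left(-4\right) 0 + 2 \left(-4\right) 0 \cdot 1\right)}{2} = -153 - \frac{23 \left(3 - 0 + 0 \cdot 1\right)}{2} = -153 - \frac{23 \left(3 + 0 + 0\right)}{2} = -153 - \frac{69}{2} = - \frac{375}{2} \approx -187.5$)
$- T = \left(-1\right) \left(- \frac{375}{2}\right) = \frac{375}{2}$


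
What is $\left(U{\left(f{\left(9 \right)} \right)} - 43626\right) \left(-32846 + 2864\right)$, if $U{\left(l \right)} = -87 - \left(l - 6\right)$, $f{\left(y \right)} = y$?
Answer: $1310693112$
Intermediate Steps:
$U{\left(l \right)} = -81 - l$ ($U{\left(l \right)} = -87 - \left(-6 + l\right) = -81 - l$)
$\left(U{\left(f{\left(9 \right)} \right)} - 43626\right) \left(-32846 + 2864\right) = \left(\left(-81 - 9\right) - 43626\right) \left(-32846 + 2864\right) = \left(\left(-81 - 9\right) - 43626\right) \left(-29982\right) = \left(-90 - 43626\right) \left(-29982\right) = \left(-43716\right) \left(-29982\right) = 1310693112$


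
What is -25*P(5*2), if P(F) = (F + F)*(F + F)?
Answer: -10000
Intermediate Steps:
P(F) = 4*F**2 (P(F) = (2*F)*(2*F) = 4*F**2)
-25*P(5*2) = -100*(5*2)**2 = -100*10**2 = -100*100 = -25*400 = -10000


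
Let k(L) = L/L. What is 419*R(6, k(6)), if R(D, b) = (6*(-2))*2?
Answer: -10056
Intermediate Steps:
k(L) = 1
R(D, b) = -24 (R(D, b) = -12*2 = -24)
419*R(6, k(6)) = 419*(-24) = -10056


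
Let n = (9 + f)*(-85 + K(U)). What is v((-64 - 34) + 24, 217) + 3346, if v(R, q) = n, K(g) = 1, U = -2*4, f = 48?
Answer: -1442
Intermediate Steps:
U = -8
n = -4788 (n = (9 + 48)*(-85 + 1) = 57*(-84) = -4788)
v(R, q) = -4788
v((-64 - 34) + 24, 217) + 3346 = -4788 + 3346 = -1442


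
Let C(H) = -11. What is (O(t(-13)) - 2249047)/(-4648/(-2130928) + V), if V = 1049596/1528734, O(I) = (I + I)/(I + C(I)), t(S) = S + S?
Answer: -16942625136263189214/5188600327915 ≈ -3.2654e+6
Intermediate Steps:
t(S) = 2*S
O(I) = 2*I/(-11 + I) (O(I) = (I + I)/(I - 11) = (2*I)/(-11 + I) = 2*I/(-11 + I))
V = 524798/764367 (V = 1049596*(1/1528734) = 524798/764367 ≈ 0.68658)
(O(t(-13)) - 2249047)/(-4648/(-2130928) + V) = (2*(2*(-13))/(-11 + 2*(-13)) - 2249047)/(-4648/(-2130928) + 524798/764367) = (2*(-26)/(-11 - 26) - 2249047)/(-4648*(-1/2130928) + 524798/764367) = (2*(-26)/(-37) - 2249047)/(581/266366 + 524798/764367) = (2*(-26)*(-1/37) - 2249047)/(140232441295/203601380322) = (52/37 - 2249047)*(203601380322/140232441295) = -83214687/37*203601380322/140232441295 = -16942625136263189214/5188600327915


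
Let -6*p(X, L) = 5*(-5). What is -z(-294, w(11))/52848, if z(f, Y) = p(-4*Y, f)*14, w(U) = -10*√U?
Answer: -175/158544 ≈ -0.0011038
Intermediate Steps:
p(X, L) = 25/6 (p(X, L) = -5*(-5)/6 = -⅙*(-25) = 25/6)
z(f, Y) = 175/3 (z(f, Y) = (25/6)*14 = 175/3)
-z(-294, w(11))/52848 = -175/(3*52848) = -1*175/158544 = -175/158544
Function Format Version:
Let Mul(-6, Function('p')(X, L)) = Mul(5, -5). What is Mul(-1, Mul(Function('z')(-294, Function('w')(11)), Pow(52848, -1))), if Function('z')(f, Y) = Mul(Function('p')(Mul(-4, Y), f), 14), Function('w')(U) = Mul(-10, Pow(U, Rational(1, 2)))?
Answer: Rational(-175, 158544) ≈ -0.0011038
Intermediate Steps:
Function('p')(X, L) = Rational(25, 6) (Function('p')(X, L) = Mul(Rational(-1, 6), Mul(5, -5)) = Mul(Rational(-1, 6), -25) = Rational(25, 6))
Function('z')(f, Y) = Rational(175, 3) (Function('z')(f, Y) = Mul(Rational(25, 6), 14) = Rational(175, 3))
Mul(-1, Mul(Function('z')(-294, Function('w')(11)), Pow(52848, -1))) = Mul(-1, Mul(Rational(175, 3), Pow(52848, -1))) = Mul(-1, Mul(Rational(175, 3), Rational(1, 52848))) = Mul(-1, Rational(175, 158544)) = Rational(-175, 158544)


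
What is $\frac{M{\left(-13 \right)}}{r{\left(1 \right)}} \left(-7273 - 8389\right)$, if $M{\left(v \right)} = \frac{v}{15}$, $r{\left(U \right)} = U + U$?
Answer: $\frac{101803}{15} \approx 6786.9$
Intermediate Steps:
$r{\left(U \right)} = 2 U$
$M{\left(v \right)} = \frac{v}{15}$ ($M{\left(v \right)} = v \frac{1}{15} = \frac{v}{15}$)
$\frac{M{\left(-13 \right)}}{r{\left(1 \right)}} \left(-7273 - 8389\right) = \frac{\frac{1}{15} \left(-13\right)}{2 \cdot 1} \left(-7273 - 8389\right) = - \frac{13}{15 \cdot 2} \left(-7273 - 8389\right) = \left(- \frac{13}{15}\right) \frac{1}{2} \left(-15662\right) = \left(- \frac{13}{30}\right) \left(-15662\right) = \frac{101803}{15}$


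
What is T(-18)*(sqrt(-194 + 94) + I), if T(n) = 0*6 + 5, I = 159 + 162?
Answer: 1605 + 50*I ≈ 1605.0 + 50.0*I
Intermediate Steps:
I = 321
T(n) = 5 (T(n) = 0 + 5 = 5)
T(-18)*(sqrt(-194 + 94) + I) = 5*(sqrt(-194 + 94) + 321) = 5*(sqrt(-100) + 321) = 5*(10*I + 321) = 5*(321 + 10*I) = 1605 + 50*I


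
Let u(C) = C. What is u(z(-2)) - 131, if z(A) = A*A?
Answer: -127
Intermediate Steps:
z(A) = A**2
u(z(-2)) - 131 = (-2)**2 - 131 = 4 - 131 = -127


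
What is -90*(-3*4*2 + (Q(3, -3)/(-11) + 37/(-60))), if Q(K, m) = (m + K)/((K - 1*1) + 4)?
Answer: 4431/2 ≈ 2215.5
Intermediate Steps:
Q(K, m) = (K + m)/(3 + K) (Q(K, m) = (K + m)/((K - 1) + 4) = (K + m)/((-1 + K) + 4) = (K + m)/(3 + K))
-90*(-3*4*2 + (Q(3, -3)/(-11) + 37/(-60))) = -90*(-3*4*2 + (((3 - 3)/(3 + 3))/(-11) + 37/(-60))) = -90*(-12*2 + ((0/6)*(-1/11) + 37*(-1/60))) = -90*(-24 + (((1/6)*0)*(-1/11) - 37/60)) = -90*(-24 + (0*(-1/11) - 37/60)) = -90*(-24 + (0 - 37/60)) = -90*(-24 - 37/60) = -90*(-1477/60) = 4431/2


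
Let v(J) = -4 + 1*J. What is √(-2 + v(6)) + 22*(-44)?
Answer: -968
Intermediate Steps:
v(J) = -4 + J
√(-2 + v(6)) + 22*(-44) = √(-2 + (-4 + 6)) + 22*(-44) = √(-2 + 2) - 968 = √0 - 968 = 0 - 968 = -968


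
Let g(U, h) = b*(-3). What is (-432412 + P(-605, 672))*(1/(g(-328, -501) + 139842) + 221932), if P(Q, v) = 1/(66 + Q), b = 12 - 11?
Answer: -2411090359647035827/25124407 ≈ -9.5966e+10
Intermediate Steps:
b = 1
g(U, h) = -3 (g(U, h) = 1*(-3) = -3)
(-432412 + P(-605, 672))*(1/(g(-328, -501) + 139842) + 221932) = (-432412 + 1/(66 - 605))*(1/(-3 + 139842) + 221932) = (-432412 + 1/(-539))*(1/139839 + 221932) = (-432412 - 1/539)*(1/139839 + 221932) = -233070069/539*31034748949/139839 = -2411090359647035827/25124407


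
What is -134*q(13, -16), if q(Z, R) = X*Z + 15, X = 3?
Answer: -7236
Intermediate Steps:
q(Z, R) = 15 + 3*Z (q(Z, R) = 3*Z + 15 = 15 + 3*Z)
-134*q(13, -16) = -134*(15 + 3*13) = -134*(15 + 39) = -134*54 = -7236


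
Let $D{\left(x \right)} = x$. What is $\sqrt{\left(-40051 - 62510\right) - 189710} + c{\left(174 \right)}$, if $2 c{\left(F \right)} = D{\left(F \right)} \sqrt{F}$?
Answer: $87 \sqrt{174} + i \sqrt{292271} \approx 1147.6 + 540.62 i$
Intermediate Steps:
$c{\left(F \right)} = \frac{F^{\frac{3}{2}}}{2}$ ($c{\left(F \right)} = \frac{F \sqrt{F}}{2} = \frac{F^{\frac{3}{2}}}{2}$)
$\sqrt{\left(-40051 - 62510\right) - 189710} + c{\left(174 \right)} = \sqrt{\left(-40051 - 62510\right) - 189710} + \frac{174^{\frac{3}{2}}}{2} = \sqrt{-102561 - 189710} + \frac{174 \sqrt{174}}{2} = \sqrt{-292271} + 87 \sqrt{174} = i \sqrt{292271} + 87 \sqrt{174} = 87 \sqrt{174} + i \sqrt{292271}$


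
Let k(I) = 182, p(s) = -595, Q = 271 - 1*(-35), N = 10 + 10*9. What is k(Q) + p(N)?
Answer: -413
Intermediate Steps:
N = 100 (N = 10 + 90 = 100)
Q = 306 (Q = 271 + 35 = 306)
k(Q) + p(N) = 182 - 595 = -413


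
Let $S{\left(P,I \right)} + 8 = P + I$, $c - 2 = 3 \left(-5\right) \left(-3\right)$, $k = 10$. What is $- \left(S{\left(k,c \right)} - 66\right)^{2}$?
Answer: $-289$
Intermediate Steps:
$c = 47$ ($c = 2 + 3 \left(-5\right) \left(-3\right) = 2 - -45 = 2 + 45 = 47$)
$S{\left(P,I \right)} = -8 + I + P$ ($S{\left(P,I \right)} = -8 + \left(P + I\right) = -8 + \left(I + P\right) = -8 + I + P$)
$- \left(S{\left(k,c \right)} - 66\right)^{2} = - \left(\left(-8 + 47 + 10\right) - 66\right)^{2} = - \left(49 + \left(-76 + 10\right)\right)^{2} = - \left(49 - 66\right)^{2} = - \left(-17\right)^{2} = \left(-1\right) 289 = -289$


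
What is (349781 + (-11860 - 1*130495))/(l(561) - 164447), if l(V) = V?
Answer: -103713/81943 ≈ -1.2657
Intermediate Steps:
(349781 + (-11860 - 1*130495))/(l(561) - 164447) = (349781 + (-11860 - 1*130495))/(561 - 164447) = (349781 + (-11860 - 130495))/(-163886) = (349781 - 142355)*(-1/163886) = 207426*(-1/163886) = -103713/81943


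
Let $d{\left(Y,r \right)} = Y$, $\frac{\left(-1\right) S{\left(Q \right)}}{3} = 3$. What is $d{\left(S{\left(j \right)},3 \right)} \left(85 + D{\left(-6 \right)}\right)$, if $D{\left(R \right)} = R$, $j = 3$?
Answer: $-711$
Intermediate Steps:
$S{\left(Q \right)} = -9$ ($S{\left(Q \right)} = \left(-3\right) 3 = -9$)
$d{\left(S{\left(j \right)},3 \right)} \left(85 + D{\left(-6 \right)}\right) = - 9 \left(85 - 6\right) = \left(-9\right) 79 = -711$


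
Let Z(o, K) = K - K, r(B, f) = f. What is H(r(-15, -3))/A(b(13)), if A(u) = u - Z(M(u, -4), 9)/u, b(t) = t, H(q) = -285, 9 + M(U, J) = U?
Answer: -285/13 ≈ -21.923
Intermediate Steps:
M(U, J) = -9 + U
Z(o, K) = 0
A(u) = u (A(u) = u - 0/u = u - 1*0 = u + 0 = u)
H(r(-15, -3))/A(b(13)) = -285/13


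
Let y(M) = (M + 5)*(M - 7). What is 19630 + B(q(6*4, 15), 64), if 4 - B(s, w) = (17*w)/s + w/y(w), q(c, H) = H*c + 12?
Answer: 2393477606/121923 ≈ 19631.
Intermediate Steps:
y(M) = (-7 + M)*(5 + M) (y(M) = (5 + M)*(-7 + M) = (-7 + M)*(5 + M))
q(c, H) = 12 + H*c
B(s, w) = 4 - w/(-35 + w**2 - 2*w) - 17*w/s (B(s, w) = 4 - ((17*w)/s + w/(-35 + w**2 - 2*w)) = 4 - (17*w/s + w/(-35 + w**2 - 2*w)) = 4 - (w/(-35 + w**2 - 2*w) + 17*w/s) = 4 + (-w/(-35 + w**2 - 2*w) - 17*w/s) = 4 - w/(-35 + w**2 - 2*w) - 17*w/s)
19630 + B(q(6*4, 15), 64) = 19630 + (4 + 64/(35 - 1*64**2 + 2*64) - 17*64/(12 + 15*(6*4))) = 19630 + (4 + 64/(35 - 1*4096 + 128) - 17*64/(12 + 15*24)) = 19630 + (4 + 64/(35 - 4096 + 128) - 17*64/(12 + 360)) = 19630 + (4 + 64/(-3933) - 17*64/372) = 19630 + (4 + 64*(-1/3933) - 17*64*1/372) = 19630 + (4 - 64/3933 - 272/93) = 19630 + 129116/121923 = 2393477606/121923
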